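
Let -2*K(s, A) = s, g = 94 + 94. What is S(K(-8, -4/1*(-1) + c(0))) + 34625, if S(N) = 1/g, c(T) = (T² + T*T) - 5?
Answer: 6509501/188 ≈ 34625.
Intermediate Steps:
g = 188
c(T) = -5 + 2*T² (c(T) = (T² + T²) - 5 = 2*T² - 5 = -5 + 2*T²)
K(s, A) = -s/2
S(N) = 1/188
S(K(-8, -4/1*(-1) + c(0))) + 34625 = 1/188 + 34625 = 6509501/188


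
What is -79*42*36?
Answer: -119448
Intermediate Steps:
-79*42*36 = -3318*36 = -119448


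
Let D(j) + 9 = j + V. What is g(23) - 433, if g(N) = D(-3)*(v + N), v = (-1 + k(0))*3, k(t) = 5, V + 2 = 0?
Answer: -923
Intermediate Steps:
V = -2 (V = -2 + 0 = -2)
D(j) = -11 + j (D(j) = -9 + (j - 2) = -9 + (-2 + j) = -11 + j)
v = 12 (v = (-1 + 5)*3 = 4*3 = 12)
g(N) = -168 - 14*N (g(N) = (-11 - 3)*(12 + N) = -14*(12 + N) = -168 - 14*N)
g(23) - 433 = (-168 - 14*23) - 433 = (-168 - 322) - 433 = -490 - 433 = -923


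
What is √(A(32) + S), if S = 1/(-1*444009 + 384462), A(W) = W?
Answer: √113466987141/59547 ≈ 5.6569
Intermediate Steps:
S = -1/59547 (S = 1/(-444009 + 384462) = 1/(-59547) = -1/59547 ≈ -1.6793e-5)
√(A(32) + S) = √(32 - 1/59547) = √(1905503/59547) = √113466987141/59547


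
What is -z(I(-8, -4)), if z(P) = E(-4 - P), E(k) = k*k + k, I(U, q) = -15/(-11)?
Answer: -2832/121 ≈ -23.405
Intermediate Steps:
I(U, q) = 15/11 (I(U, q) = -15*(-1/11) = 15/11)
E(k) = k + k² (E(k) = k² + k = k + k²)
z(P) = (-4 - P)*(-3 - P) (z(P) = (-4 - P)*(1 + (-4 - P)) = (-4 - P)*(-3 - P))
-z(I(-8, -4)) = -(3 + 15/11)*(4 + 15/11) = -48*59/(11*11) = -1*2832/121 = -2832/121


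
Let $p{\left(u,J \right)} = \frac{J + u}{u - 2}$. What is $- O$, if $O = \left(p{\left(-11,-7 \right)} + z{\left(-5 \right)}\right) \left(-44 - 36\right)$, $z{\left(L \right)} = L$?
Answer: $- \frac{3760}{13} \approx -289.23$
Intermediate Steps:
$p{\left(u,J \right)} = \frac{J + u}{-2 + u}$
$O = \frac{3760}{13}$ ($O = \left(\frac{-7 - 11}{-2 - 11} - 5\right) \left(-44 - 36\right) = \left(\frac{1}{-13} \left(-18\right) - 5\right) \left(-44 - 36\right) = \left(\left(- \frac{1}{13}\right) \left(-18\right) - 5\right) \left(-80\right) = \left(\frac{18}{13} - 5\right) \left(-80\right) = \left(- \frac{47}{13}\right) \left(-80\right) = \frac{3760}{13} \approx 289.23$)
$- O = \left(-1\right) \frac{3760}{13} = - \frac{3760}{13}$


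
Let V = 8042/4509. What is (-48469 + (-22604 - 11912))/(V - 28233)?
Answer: 74835873/25458911 ≈ 2.9395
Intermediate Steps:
V = 8042/4509 (V = 8042*(1/4509) = 8042/4509 ≈ 1.7835)
(-48469 + (-22604 - 11912))/(V - 28233) = (-48469 + (-22604 - 11912))/(8042/4509 - 28233) = (-48469 - 34516)/(-127294555/4509) = -82985*(-4509/127294555) = 74835873/25458911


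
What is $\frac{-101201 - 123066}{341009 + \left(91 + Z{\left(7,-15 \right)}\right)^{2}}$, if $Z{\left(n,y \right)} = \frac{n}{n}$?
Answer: $- \frac{224267}{349473} \approx -0.64173$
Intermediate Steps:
$Z{\left(n,y \right)} = 1$
$\frac{-101201 - 123066}{341009 + \left(91 + Z{\left(7,-15 \right)}\right)^{2}} = \frac{-101201 - 123066}{341009 + \left(91 + 1\right)^{2}} = - \frac{224267}{341009 + 92^{2}} = - \frac{224267}{341009 + 8464} = - \frac{224267}{349473}$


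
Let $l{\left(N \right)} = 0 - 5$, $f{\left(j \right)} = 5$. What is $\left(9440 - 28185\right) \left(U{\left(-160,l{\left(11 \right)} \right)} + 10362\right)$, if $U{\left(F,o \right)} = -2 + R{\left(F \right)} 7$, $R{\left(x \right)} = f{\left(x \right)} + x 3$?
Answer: $-131871075$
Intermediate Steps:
$l{\left(N \right)} = -5$
$R{\left(x \right)} = 5 + 3 x$ ($R{\left(x \right)} = 5 + x 3 = 5 + 3 x$)
$U{\left(F,o \right)} = 33 + 21 F$ ($U{\left(F,o \right)} = -2 + \left(5 + 3 F\right) 7 = -2 + \left(35 + 21 F\right) = 33 + 21 F$)
$\left(9440 - 28185\right) \left(U{\left(-160,l{\left(11 \right)} \right)} + 10362\right) = \left(9440 - 28185\right) \left(\left(33 + 21 \left(-160\right)\right) + 10362\right) = - 18745 \left(\left(33 - 3360\right) + 10362\right) = - 18745 \left(-3327 + 10362\right) = \left(-18745\right) 7035 = -131871075$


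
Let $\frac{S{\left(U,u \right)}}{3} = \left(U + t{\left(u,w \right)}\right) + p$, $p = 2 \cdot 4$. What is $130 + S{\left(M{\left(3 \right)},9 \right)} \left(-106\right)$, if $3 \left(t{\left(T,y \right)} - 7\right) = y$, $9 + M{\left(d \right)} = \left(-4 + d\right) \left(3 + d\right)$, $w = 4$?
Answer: $-294$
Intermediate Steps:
$M{\left(d \right)} = -9 + \left(-4 + d\right) \left(3 + d\right)$
$t{\left(T,y \right)} = 7 + \frac{y}{3}$
$p = 8$
$S{\left(U,u \right)} = 49 + 3 U$ ($S{\left(U,u \right)} = 3 \left(\left(U + \left(7 + \frac{1}{3} \cdot 4\right)\right) + 8\right) = 3 \left(\left(U + \left(7 + \frac{4}{3}\right)\right) + 8\right) = 3 \left(\left(U + \frac{25}{3}\right) + 8\right) = 3 \left(\left(\frac{25}{3} + U\right) + 8\right) = 3 \left(\frac{49}{3} + U\right) = 49 + 3 U$)
$130 + S{\left(M{\left(3 \right)},9 \right)} \left(-106\right) = 130 + \left(49 + 3 \left(-21 + 3^{2} - 3\right)\right) \left(-106\right) = 130 + \left(49 + 3 \left(-21 + 9 - 3\right)\right) \left(-106\right) = 130 + \left(49 + 3 \left(-15\right)\right) \left(-106\right) = 130 + \left(49 - 45\right) \left(-106\right) = 130 + 4 \left(-106\right) = 130 - 424 = -294$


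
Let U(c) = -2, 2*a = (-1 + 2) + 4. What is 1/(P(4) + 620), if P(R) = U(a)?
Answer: 1/618 ≈ 0.0016181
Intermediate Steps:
a = 5/2 (a = ((-1 + 2) + 4)/2 = (1 + 4)/2 = (½)*5 = 5/2 ≈ 2.5000)
P(R) = -2
1/(P(4) + 620) = 1/(-2 + 620) = 1/618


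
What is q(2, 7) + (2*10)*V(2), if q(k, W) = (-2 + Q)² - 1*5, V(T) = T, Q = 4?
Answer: 39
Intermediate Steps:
q(k, W) = -1 (q(k, W) = (-2 + 4)² - 1*5 = 2² - 5 = 4 - 5 = -1)
q(2, 7) + (2*10)*V(2) = -1 + (2*10)*2 = -1 + 20*2 = -1 + 40 = 39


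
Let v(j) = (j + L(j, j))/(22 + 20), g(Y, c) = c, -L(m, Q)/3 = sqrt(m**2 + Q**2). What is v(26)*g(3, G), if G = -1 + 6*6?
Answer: 65/3 - 65*sqrt(2) ≈ -70.257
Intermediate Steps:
G = 35 (G = -1 + 36 = 35)
L(m, Q) = -3*sqrt(Q**2 + m**2) (L(m, Q) = -3*sqrt(m**2 + Q**2) = -3*sqrt(Q**2 + m**2))
v(j) = j/42 - sqrt(2)*sqrt(j**2)/14 (v(j) = (j - 3*sqrt(j**2 + j**2))/(22 + 20) = (j - 3*sqrt(2)*sqrt(j**2))/42 = (j - 3*sqrt(2)*sqrt(j**2))*(1/42) = j/42 - sqrt(2)*sqrt(j**2)/14)
v(26)*g(3, G) = ((1/42)*26 - sqrt(2)*sqrt(26**2)/14)*35 = (13/21 - sqrt(2)*sqrt(676)/14)*35 = (13/21 - 1/14*sqrt(2)*26)*35 = (13/21 - 13*sqrt(2)/7)*35 = 65/3 - 65*sqrt(2)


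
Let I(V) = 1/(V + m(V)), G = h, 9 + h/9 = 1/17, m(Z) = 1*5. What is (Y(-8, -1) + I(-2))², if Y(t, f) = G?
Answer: 16703569/2601 ≈ 6422.0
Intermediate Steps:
m(Z) = 5
h = -1368/17 (h = -81 + 9/17 = -1368/17 ≈ -80.471)
G = -1368/17 ≈ -80.471
Y(t, f) = -1368/17
I(V) = 1/(5 + V) (I(V) = 1/(V + 5) = 1/(5 + V))
(Y(-8, -1) + I(-2))² = (-1368/17 + 1/(5 - 2))² = (-1368/17 + 1/3)² = (-1368/17 + ⅓)² = (-4087/51)² = 16703569/2601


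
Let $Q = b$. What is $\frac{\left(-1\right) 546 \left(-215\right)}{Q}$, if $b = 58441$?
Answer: $\frac{117390}{58441} \approx 2.0087$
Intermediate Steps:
$Q = 58441$
$\frac{\left(-1\right) 546 \left(-215\right)}{Q} = \frac{\left(-1\right) 546 \left(-215\right)}{58441} = \left(-1\right) \left(-117390\right) \frac{1}{58441} = 117390 \cdot \frac{1}{58441} = \frac{117390}{58441}$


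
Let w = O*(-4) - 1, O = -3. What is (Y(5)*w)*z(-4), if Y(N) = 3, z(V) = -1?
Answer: -33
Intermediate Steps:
w = 11 (w = -3*(-4) - 1 = 12 - 1 = 11)
(Y(5)*w)*z(-4) = (3*11)*(-1) = 33*(-1) = -33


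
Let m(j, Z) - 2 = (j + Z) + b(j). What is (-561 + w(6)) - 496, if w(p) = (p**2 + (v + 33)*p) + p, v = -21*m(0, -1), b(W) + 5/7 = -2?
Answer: -601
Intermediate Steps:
b(W) = -19/7 (b(W) = -5/7 - 2 = -19/7)
m(j, Z) = -5/7 + Z + j (m(j, Z) = 2 + ((j + Z) - 19/7) = 2 + ((Z + j) - 19/7) = 2 + (-19/7 + Z + j) = -5/7 + Z + j)
v = 36 (v = -21*(-5/7 - 1 + 0) = -21*(-12/7) = 36)
w(p) = p**2 + 70*p (w(p) = (p**2 + (36 + 33)*p) + p = (p**2 + 69*p) + p = p**2 + 70*p)
(-561 + w(6)) - 496 = (-561 + 6*(70 + 6)) - 496 = (-561 + 6*76) - 496 = (-561 + 456) - 496 = -105 - 496 = -601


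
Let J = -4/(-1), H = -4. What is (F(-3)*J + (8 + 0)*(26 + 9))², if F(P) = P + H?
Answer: 63504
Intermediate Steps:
J = 4 (J = -4*(-1) = 4)
F(P) = -4 + P (F(P) = P - 4 = -4 + P)
(F(-3)*J + (8 + 0)*(26 + 9))² = ((-4 - 3)*4 + (8 + 0)*(26 + 9))² = (-7*4 + 8*35)² = (-28 + 280)² = 252² = 63504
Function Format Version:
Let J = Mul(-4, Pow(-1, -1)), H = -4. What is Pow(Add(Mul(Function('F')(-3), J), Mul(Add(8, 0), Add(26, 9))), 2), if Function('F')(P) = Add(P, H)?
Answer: 63504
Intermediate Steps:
J = 4 (J = Mul(-4, -1) = 4)
Function('F')(P) = Add(-4, P) (Function('F')(P) = Add(P, -4) = Add(-4, P))
Pow(Add(Mul(Function('F')(-3), J), Mul(Add(8, 0), Add(26, 9))), 2) = Pow(Add(Mul(Add(-4, -3), 4), Mul(Add(8, 0), Add(26, 9))), 2) = Pow(Add(Mul(-7, 4), Mul(8, 35)), 2) = Pow(Add(-28, 280), 2) = Pow(252, 2) = 63504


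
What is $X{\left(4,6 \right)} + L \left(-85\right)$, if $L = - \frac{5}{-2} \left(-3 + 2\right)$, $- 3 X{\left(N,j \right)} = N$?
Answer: $\frac{1267}{6} \approx 211.17$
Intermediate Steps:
$X{\left(N,j \right)} = - \frac{N}{3}$
$L = - \frac{5}{2}$ ($L = \left(-5\right) \left(- \frac{1}{2}\right) \left(-1\right) = \frac{5}{2} \left(-1\right) = - \frac{5}{2} \approx -2.5$)
$X{\left(4,6 \right)} + L \left(-85\right) = \left(- \frac{1}{3}\right) 4 - - \frac{425}{2} = - \frac{4}{3} + \frac{425}{2} = \frac{1267}{6}$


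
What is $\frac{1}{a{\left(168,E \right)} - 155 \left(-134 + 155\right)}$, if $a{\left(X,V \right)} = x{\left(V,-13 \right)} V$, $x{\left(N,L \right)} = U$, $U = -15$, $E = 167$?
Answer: $- \frac{1}{5760} \approx -0.00017361$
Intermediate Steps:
$x{\left(N,L \right)} = -15$
$a{\left(X,V \right)} = - 15 V$
$\frac{1}{a{\left(168,E \right)} - 155 \left(-134 + 155\right)} = \frac{1}{\left(-15\right) 167 - 155 \left(-134 + 155\right)} = \frac{1}{-2505 - 3255} = \frac{1}{-5760} = - \frac{1}{5760}$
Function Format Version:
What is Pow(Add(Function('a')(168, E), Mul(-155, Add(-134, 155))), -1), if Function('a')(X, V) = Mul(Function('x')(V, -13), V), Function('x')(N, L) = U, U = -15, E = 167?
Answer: Rational(-1, 5760) ≈ -0.00017361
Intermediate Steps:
Function('x')(N, L) = -15
Function('a')(X, V) = Mul(-15, V)
Pow(Add(Function('a')(168, E), Mul(-155, Add(-134, 155))), -1) = Pow(Add(Mul(-15, 167), Mul(-155, Add(-134, 155))), -1) = Pow(Add(-2505, Mul(-155, 21)), -1) = Pow(Add(-2505, -3255), -1) = Pow(-5760, -1) = Rational(-1, 5760)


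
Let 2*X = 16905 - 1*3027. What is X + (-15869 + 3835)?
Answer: -5095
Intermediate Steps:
X = 6939 (X = (16905 - 1*3027)/2 = (16905 - 3027)/2 = (1/2)*13878 = 6939)
X + (-15869 + 3835) = 6939 + (-15869 + 3835) = 6939 - 12034 = -5095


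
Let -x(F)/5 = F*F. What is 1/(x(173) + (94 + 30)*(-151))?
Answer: -1/168369 ≈ -5.9393e-6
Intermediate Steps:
x(F) = -5*F² (x(F) = -5*F*F = -5*F²)
1/(x(173) + (94 + 30)*(-151)) = 1/(-5*173² + (94 + 30)*(-151)) = 1/(-5*29929 + 124*(-151)) = 1/(-149645 - 18724) = 1/(-168369) = -1/168369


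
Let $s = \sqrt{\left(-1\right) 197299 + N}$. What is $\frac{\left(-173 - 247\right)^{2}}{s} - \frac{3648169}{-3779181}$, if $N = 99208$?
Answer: $\frac{521167}{539883} - \frac{2800 i \sqrt{1211}}{173} \approx 0.96533 - 563.23 i$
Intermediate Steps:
$s = 9 i \sqrt{1211}$ ($s = \sqrt{\left(-1\right) 197299 + 99208} = \sqrt{-197299 + 99208} = \sqrt{-98091} = 9 i \sqrt{1211} \approx 313.19 i$)
$\frac{\left(-173 - 247\right)^{2}}{s} - \frac{3648169}{-3779181} = \frac{\left(-173 - 247\right)^{2}}{9 i \sqrt{1211}} - \frac{3648169}{-3779181} = \left(-420\right)^{2} \left(- \frac{i \sqrt{1211}}{10899}\right) - - \frac{521167}{539883} = 176400 \left(- \frac{i \sqrt{1211}}{10899}\right) + \frac{521167}{539883} = - \frac{2800 i \sqrt{1211}}{173} + \frac{521167}{539883} = \frac{521167}{539883} - \frac{2800 i \sqrt{1211}}{173}$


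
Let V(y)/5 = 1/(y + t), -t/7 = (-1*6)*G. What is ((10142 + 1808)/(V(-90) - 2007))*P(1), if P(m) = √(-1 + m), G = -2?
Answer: 0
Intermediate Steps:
t = -84 (t = -7*(-1*6)*(-2) = -(-42)*(-2) = -7*12 = -84)
V(y) = 5/(-84 + y) (V(y) = 5/(y - 84) = 5/(-84 + y))
((10142 + 1808)/(V(-90) - 2007))*P(1) = ((10142 + 1808)/(5/(-84 - 90) - 2007))*√(-1 + 1) = (11950/(5/(-174) - 2007))*√0 = (11950/(5*(-1/174) - 2007))*0 = (11950/(-5/174 - 2007))*0 = (11950/(-349223/174))*0 = (11950*(-174/349223))*0 = -2079300/349223*0 = 0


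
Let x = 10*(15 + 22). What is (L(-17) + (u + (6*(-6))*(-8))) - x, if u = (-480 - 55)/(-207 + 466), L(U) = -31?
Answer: -29802/259 ≈ -115.07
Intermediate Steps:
x = 370 (x = 10*37 = 370)
u = -535/259 ≈ -2.0656
(L(-17) + (u + (6*(-6))*(-8))) - x = (-31 + (-535/259 + (6*(-6))*(-8))) - 1*370 = (-31 + (-535/259 - 36*(-8))) - 370 = (-31 + (-535/259 + 288)) - 370 = (-31 + 74057/259) - 370 = 66028/259 - 370 = -29802/259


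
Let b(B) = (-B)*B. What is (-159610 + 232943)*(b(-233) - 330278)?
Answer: -28201451811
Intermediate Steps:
b(B) = -B²
(-159610 + 232943)*(b(-233) - 330278) = (-159610 + 232943)*(-1*(-233)² - 330278) = 73333*(-1*54289 - 330278) = 73333*(-54289 - 330278) = 73333*(-384567) = -28201451811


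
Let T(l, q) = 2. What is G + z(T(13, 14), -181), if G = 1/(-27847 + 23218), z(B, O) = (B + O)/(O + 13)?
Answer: 92047/86408 ≈ 1.0653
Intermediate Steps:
z(B, O) = (B + O)/(13 + O)
G = -1/4629 (G = 1/(-4629) = -1/4629 ≈ -0.00021603)
G + z(T(13, 14), -181) = -1/4629 + (2 - 181)/(13 - 181) = -1/4629 - 179/(-168) = -1/4629 - 1/168*(-179) = -1/4629 + 179/168 = 92047/86408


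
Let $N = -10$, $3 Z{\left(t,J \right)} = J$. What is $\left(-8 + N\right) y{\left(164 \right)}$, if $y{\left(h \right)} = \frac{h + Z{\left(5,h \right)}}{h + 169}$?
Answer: $- \frac{1312}{111} \approx -11.82$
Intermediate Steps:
$Z{\left(t,J \right)} = \frac{J}{3}$
$y{\left(h \right)} = \frac{4 h}{3 \left(169 + h\right)}$ ($y{\left(h \right)} = \frac{h + \frac{h}{3}}{h + 169} = \frac{\frac{4}{3} h}{169 + h} = \frac{4 h}{3 \left(169 + h\right)}$)
$\left(-8 + N\right) y{\left(164 \right)} = \left(-8 - 10\right) \frac{4}{3} \cdot 164 \frac{1}{169 + 164} = - 18 \cdot \frac{4}{3} \cdot 164 \cdot \frac{1}{333} = \left(-18\right) \frac{656}{999} = - \frac{1312}{111}$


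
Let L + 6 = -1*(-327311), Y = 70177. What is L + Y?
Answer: 397482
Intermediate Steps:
L = 327305 (L = -6 - 1*(-327311) = -6 + 327311 = 327305)
L + Y = 327305 + 70177 = 397482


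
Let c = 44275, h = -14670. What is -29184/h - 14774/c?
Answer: 35846234/21650475 ≈ 1.6557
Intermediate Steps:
-29184/h - 14774/c = -29184/(-14670) - 14774/44275 = -29184*(-1/14670) - 14774*1/44275 = 4864/2445 - 14774/44275 = 35846234/21650475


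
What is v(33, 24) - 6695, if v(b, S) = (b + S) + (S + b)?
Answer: -6581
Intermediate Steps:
v(b, S) = 2*S + 2*b (v(b, S) = (S + b) + (S + b) = 2*S + 2*b)
v(33, 24) - 6695 = (2*24 + 2*33) - 6695 = (48 + 66) - 6695 = 114 - 6695 = -6581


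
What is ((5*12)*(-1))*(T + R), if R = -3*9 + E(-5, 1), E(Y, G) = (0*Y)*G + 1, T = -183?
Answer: 12540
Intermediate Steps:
E(Y, G) = 1 (E(Y, G) = 0*G + 1 = 0 + 1 = 1)
R = -26 (R = -3*9 + 1 = -27 + 1 = -26)
((5*12)*(-1))*(T + R) = ((5*12)*(-1))*(-183 - 26) = (60*(-1))*(-209) = -60*(-209) = 12540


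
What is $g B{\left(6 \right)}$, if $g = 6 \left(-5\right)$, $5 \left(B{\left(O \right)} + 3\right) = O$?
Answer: $54$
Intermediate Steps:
$B{\left(O \right)} = -3 + \frac{O}{5}$
$g = -30$
$g B{\left(6 \right)} = - 30 \left(-3 + \frac{1}{5} \cdot 6\right) = - 30 \left(-3 + \frac{6}{5}\right) = \left(-30\right) \left(- \frac{9}{5}\right) = 54$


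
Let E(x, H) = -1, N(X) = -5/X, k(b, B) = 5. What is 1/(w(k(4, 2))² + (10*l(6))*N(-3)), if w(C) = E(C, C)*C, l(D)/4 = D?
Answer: 1/425 ≈ 0.0023529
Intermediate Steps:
l(D) = 4*D
w(C) = -C
1/(w(k(4, 2))² + (10*l(6))*N(-3)) = 1/((-1*5)² + (10*(4*6))*(-5/(-3))) = 1/((-5)² + (10*24)*(-5*(-⅓))) = 1/(25 + 240*(5/3)) = 1/(25 + 400) = 1/425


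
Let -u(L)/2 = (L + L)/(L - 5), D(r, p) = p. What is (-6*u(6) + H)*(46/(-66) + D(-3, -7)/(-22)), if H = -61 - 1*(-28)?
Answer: -925/22 ≈ -42.045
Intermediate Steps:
u(L) = -4*L/(-5 + L) (u(L) = -2*(L + L)/(L - 5) = -2*2*L/(-5 + L) = -4*L/(-5 + L))
H = -33 (H = -61 + 28 = -33)
(-6*u(6) + H)*(46/(-66) + D(-3, -7)/(-22)) = (-(-24)*6/(-5 + 6) - 33)*(46/(-66) - 7/(-22)) = (-(-24)*6/1 - 33)*(46*(-1/66) - 7*(-1/22)) = (-(-24)*6 - 33)*(-23/33 + 7/22) = (-6*(-24) - 33)*(-25/66) = (144 - 33)*(-25/66) = 111*(-25/66) = -925/22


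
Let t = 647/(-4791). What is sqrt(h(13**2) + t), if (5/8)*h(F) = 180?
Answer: sqrt(6607560351)/4791 ≈ 16.967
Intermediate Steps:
h(F) = 288 (h(F) = (8/5)*180 = 288)
t = -647/4791 (t = 647*(-1/4791) = -647/4791 ≈ -0.13504)
sqrt(h(13**2) + t) = sqrt(288 - 647/4791) = sqrt(1379161/4791) = sqrt(6607560351)/4791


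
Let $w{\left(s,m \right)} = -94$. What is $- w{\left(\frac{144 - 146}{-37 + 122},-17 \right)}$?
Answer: $94$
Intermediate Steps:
$- w{\left(\frac{144 - 146}{-37 + 122},-17 \right)} = \left(-1\right) \left(-94\right) = 94$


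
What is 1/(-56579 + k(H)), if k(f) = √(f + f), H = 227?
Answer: -56579/3201182787 - √454/3201182787 ≈ -1.7681e-5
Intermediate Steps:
k(f) = √2*√f (k(f) = √(2*f) = √2*√f)
1/(-56579 + k(H)) = 1/(-56579 + √2*√227) = 1/(-56579 + √454)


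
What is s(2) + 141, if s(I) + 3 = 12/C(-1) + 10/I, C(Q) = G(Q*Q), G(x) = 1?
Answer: 155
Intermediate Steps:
C(Q) = 1
s(I) = 9 + 10/I (s(I) = -3 + (12/1 + 10/I) = -3 + (12*1 + 10/I) = -3 + (12 + 10/I) = 9 + 10/I)
s(2) + 141 = (9 + 10/2) + 141 = (9 + 10*(½)) + 141 = (9 + 5) + 141 = 14 + 141 = 155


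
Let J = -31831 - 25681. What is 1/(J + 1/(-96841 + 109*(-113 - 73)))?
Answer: -117115/6735517881 ≈ -1.7388e-5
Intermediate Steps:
J = -57512
1/(J + 1/(-96841 + 109*(-113 - 73))) = 1/(-57512 + 1/(-96841 + 109*(-113 - 73))) = 1/(-57512 + 1/(-96841 + 109*(-186))) = 1/(-57512 + 1/(-96841 - 20274)) = 1/(-57512 + 1/(-117115)) = 1/(-57512 - 1/117115) = 1/(-6735517881/117115) = -117115/6735517881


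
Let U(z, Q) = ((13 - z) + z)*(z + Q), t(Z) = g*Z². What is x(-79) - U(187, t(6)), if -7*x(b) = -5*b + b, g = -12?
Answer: 21979/7 ≈ 3139.9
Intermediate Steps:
t(Z) = -12*Z²
x(b) = 4*b/7 (x(b) = -(-5*b + b)/7 = -(-4)*b/7 = 4*b/7)
U(z, Q) = 13*Q + 13*z (U(z, Q) = 13*(Q + z) = 13*Q + 13*z)
x(-79) - U(187, t(6)) = (4/7)*(-79) - (13*(-12*6²) + 13*187) = -316/7 - (13*(-12*36) + 2431) = -316/7 - (13*(-432) + 2431) = -316/7 - (-5616 + 2431) = -316/7 - 1*(-3185) = -316/7 + 3185 = 21979/7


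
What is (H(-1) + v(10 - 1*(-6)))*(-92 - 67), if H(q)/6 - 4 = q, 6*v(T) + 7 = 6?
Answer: -5671/2 ≈ -2835.5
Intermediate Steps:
v(T) = -⅙ (v(T) = -7/6 + (⅙)*6 = -7/6 + 1 = -⅙)
H(q) = 24 + 6*q
(H(-1) + v(10 - 1*(-6)))*(-92 - 67) = ((24 + 6*(-1)) - ⅙)*(-92 - 67) = ((24 - 6) - ⅙)*(-159) = (18 - ⅙)*(-159) = (107/6)*(-159) = -5671/2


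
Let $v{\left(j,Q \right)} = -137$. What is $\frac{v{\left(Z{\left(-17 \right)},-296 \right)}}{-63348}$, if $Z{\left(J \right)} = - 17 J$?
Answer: $\frac{137}{63348} \approx 0.0021627$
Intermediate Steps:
$\frac{v{\left(Z{\left(-17 \right)},-296 \right)}}{-63348} = - \frac{137}{-63348} = \left(-137\right) \left(- \frac{1}{63348}\right) = \frac{137}{63348}$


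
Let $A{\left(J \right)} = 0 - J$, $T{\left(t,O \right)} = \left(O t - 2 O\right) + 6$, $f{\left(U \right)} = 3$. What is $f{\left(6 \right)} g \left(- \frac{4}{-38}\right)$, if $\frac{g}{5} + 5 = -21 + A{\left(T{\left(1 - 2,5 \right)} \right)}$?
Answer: $- \frac{510}{19} \approx -26.842$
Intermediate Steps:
$T{\left(t,O \right)} = 6 - 2 O + O t$ ($T{\left(t,O \right)} = \left(- 2 O + O t\right) + 6 = 6 - 2 O + O t$)
$A{\left(J \right)} = - J$
$g = -85$ ($g = -25 + 5 \left(-21 - \left(6 - 10 + 5 \left(1 - 2\right)\right)\right) = -25 + 5 \left(-21 - \left(6 - 10 + 5 \left(-1\right)\right)\right) = -25 + 5 \left(-21 - \left(6 - 10 - 5\right)\right) = -25 + 5 \left(-21 - -9\right) = -25 + 5 \left(-21 + 9\right) = -25 + 5 \left(-12\right) = -25 - 60 = -85$)
$f{\left(6 \right)} g \left(- \frac{4}{-38}\right) = 3 \left(-85\right) \left(- \frac{4}{-38}\right) = - 255 \left(\left(-4\right) \left(- \frac{1}{38}\right)\right) = \left(-255\right) \frac{2}{19} = - \frac{510}{19}$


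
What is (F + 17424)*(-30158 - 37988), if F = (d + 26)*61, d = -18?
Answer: -1220631152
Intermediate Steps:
F = 488 (F = (-18 + 26)*61 = 8*61 = 488)
(F + 17424)*(-30158 - 37988) = (488 + 17424)*(-30158 - 37988) = 17912*(-68146) = -1220631152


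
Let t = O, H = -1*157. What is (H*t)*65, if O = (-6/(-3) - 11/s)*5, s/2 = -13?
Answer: -247275/2 ≈ -1.2364e+5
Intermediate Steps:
s = -26 (s = 2*(-13) = -26)
H = -157
O = 315/26 (O = (-6/(-3) - 11/(-26))*5 = (-6*(-1/3) - 11*(-1/26))*5 = (2 + 11/26)*5 = (63/26)*5 = 315/26 ≈ 12.115)
t = 315/26 ≈ 12.115
(H*t)*65 = -157*315/26*65 = -49455/26*65 = -247275/2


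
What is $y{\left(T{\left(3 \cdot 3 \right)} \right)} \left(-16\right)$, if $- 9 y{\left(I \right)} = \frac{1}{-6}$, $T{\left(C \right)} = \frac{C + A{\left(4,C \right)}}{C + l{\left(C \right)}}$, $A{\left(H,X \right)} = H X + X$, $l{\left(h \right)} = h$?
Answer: $- \frac{8}{27} \approx -0.2963$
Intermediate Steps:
$A{\left(H,X \right)} = X + H X$
$T{\left(C \right)} = 3$ ($T{\left(C \right)} = \frac{C + C \left(1 + 4\right)}{C + C} = \frac{C + C 5}{2 C} = \left(C + 5 C\right) \frac{1}{2 C} = 6 C \frac{1}{2 C} = 3$)
$y{\left(I \right)} = \frac{1}{54}$ ($y{\left(I \right)} = - \frac{1}{9 \left(-6\right)} = \left(- \frac{1}{9}\right) \left(- \frac{1}{6}\right) = \frac{1}{54}$)
$y{\left(T{\left(3 \cdot 3 \right)} \right)} \left(-16\right) = \frac{1}{54} \left(-16\right) = - \frac{8}{27}$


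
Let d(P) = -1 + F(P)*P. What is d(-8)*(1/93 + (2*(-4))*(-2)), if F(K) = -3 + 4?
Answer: -4467/31 ≈ -144.10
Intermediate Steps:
F(K) = 1
d(P) = -1 + P (d(P) = -1 + 1*P = -1 + P)
d(-8)*(1/93 + (2*(-4))*(-2)) = (-1 - 8)*(1/93 + (2*(-4))*(-2)) = -9*(1/93 - 8*(-2)) = -9*(1/93 + 16) = -9*1489/93 = -4467/31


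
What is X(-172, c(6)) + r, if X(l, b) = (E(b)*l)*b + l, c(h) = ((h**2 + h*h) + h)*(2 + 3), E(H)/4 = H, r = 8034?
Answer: -104636938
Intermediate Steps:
E(H) = 4*H
c(h) = 5*h + 10*h**2 (c(h) = ((h**2 + h**2) + h)*5 = (2*h**2 + h)*5 = (h + 2*h**2)*5 = 5*h + 10*h**2)
X(l, b) = l + 4*l*b**2 (X(l, b) = ((4*b)*l)*b + l = (4*b*l)*b + l = 4*l*b**2 + l = l + 4*l*b**2)
X(-172, c(6)) + r = -172*(1 + 4*(5*6*(1 + 2*6))**2) + 8034 = -172*(1 + 4*(5*6*(1 + 12))**2) + 8034 = -172*(1 + 4*(5*6*13)**2) + 8034 = -172*(1 + 4*390**2) + 8034 = -172*(1 + 4*152100) + 8034 = -172*(1 + 608400) + 8034 = -172*608401 + 8034 = -104644972 + 8034 = -104636938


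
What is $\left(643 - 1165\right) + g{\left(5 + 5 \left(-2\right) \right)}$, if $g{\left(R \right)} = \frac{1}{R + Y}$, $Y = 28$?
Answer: $- \frac{12005}{23} \approx -521.96$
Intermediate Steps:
$g{\left(R \right)} = \frac{1}{28 + R}$ ($g{\left(R \right)} = \frac{1}{R + 28} = \frac{1}{28 + R}$)
$\left(643 - 1165\right) + g{\left(5 + 5 \left(-2\right) \right)} = \left(643 - 1165\right) + \frac{1}{28 + \left(5 + 5 \left(-2\right)\right)} = -522 + \frac{1}{28 + \left(5 - 10\right)} = -522 + \frac{1}{28 - 5} = -522 + \frac{1}{23} = - \frac{12005}{23}$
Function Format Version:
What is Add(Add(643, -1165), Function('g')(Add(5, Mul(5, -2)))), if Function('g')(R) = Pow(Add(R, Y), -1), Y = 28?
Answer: Rational(-12005, 23) ≈ -521.96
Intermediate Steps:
Function('g')(R) = Pow(Add(28, R), -1) (Function('g')(R) = Pow(Add(R, 28), -1) = Pow(Add(28, R), -1))
Add(Add(643, -1165), Function('g')(Add(5, Mul(5, -2)))) = Add(Add(643, -1165), Pow(Add(28, Add(5, Mul(5, -2))), -1)) = Add(-522, Pow(Add(28, Add(5, -10)), -1)) = Add(-522, Pow(Add(28, -5), -1)) = Add(-522, Pow(23, -1)) = Add(-522, Rational(1, 23)) = Rational(-12005, 23)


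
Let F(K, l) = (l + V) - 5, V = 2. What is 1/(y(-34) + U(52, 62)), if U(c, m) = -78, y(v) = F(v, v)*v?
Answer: 1/1180 ≈ 0.00084746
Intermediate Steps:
F(K, l) = -3 + l (F(K, l) = (l + 2) - 5 = (2 + l) - 5 = -3 + l)
y(v) = v*(-3 + v) (y(v) = (-3 + v)*v = v*(-3 + v))
1/(y(-34) + U(52, 62)) = 1/(-34*(-3 - 34) - 78) = 1/(-34*(-37) - 78) = 1/(1258 - 78) = 1/1180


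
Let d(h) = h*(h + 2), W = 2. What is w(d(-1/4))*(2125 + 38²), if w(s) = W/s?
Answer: -114208/7 ≈ -16315.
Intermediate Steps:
d(h) = h*(2 + h)
w(s) = 2/s
w(d(-1/4))*(2125 + 38²) = (2/(((-1/4)*(2 - 1/4))))*(2125 + 38²) = (2/(((-1*¼)*(2 - 1*¼))))*(2125 + 1444) = (2/((-(2 - ¼)/4)))*3569 = (2/((-¼*7/4)))*3569 = (2/(-7/16))*3569 = (2*(-16/7))*3569 = -32/7*3569 = -114208/7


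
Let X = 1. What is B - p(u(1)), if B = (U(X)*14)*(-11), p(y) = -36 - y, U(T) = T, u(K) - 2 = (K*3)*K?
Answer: -113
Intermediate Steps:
u(K) = 2 + 3*K**2 (u(K) = 2 + (K*3)*K = 2 + (3*K)*K = 2 + 3*K**2)
B = -154 (B = (1*14)*(-11) = 14*(-11) = -154)
B - p(u(1)) = -154 - (-36 - (2 + 3*1**2)) = -154 - (-36 - (2 + 3*1)) = -154 - (-36 - (2 + 3)) = -154 - (-36 - 1*5) = -154 - (-36 - 5) = -154 - 1*(-41) = -154 + 41 = -113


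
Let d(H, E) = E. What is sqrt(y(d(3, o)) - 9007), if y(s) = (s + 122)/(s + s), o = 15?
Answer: I*sqrt(8102190)/30 ≈ 94.881*I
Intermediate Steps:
y(s) = (122 + s)/(2*s) (y(s) = (122 + s)/((2*s)) = (122 + s)*(1/(2*s)) = (122 + s)/(2*s))
sqrt(y(d(3, o)) - 9007) = sqrt((1/2)*(122 + 15)/15 - 9007) = sqrt((1/2)*(1/15)*137 - 9007) = sqrt(137/30 - 9007) = sqrt(-270073/30) = I*sqrt(8102190)/30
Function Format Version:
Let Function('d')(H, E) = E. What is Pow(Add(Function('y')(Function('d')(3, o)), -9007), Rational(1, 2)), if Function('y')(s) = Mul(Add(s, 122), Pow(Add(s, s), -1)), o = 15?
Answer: Mul(Rational(1, 30), I, Pow(8102190, Rational(1, 2))) ≈ Mul(94.881, I)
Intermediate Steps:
Function('y')(s) = Mul(Rational(1, 2), Pow(s, -1), Add(122, s)) (Function('y')(s) = Mul(Add(122, s), Pow(Mul(2, s), -1)) = Mul(Add(122, s), Mul(Rational(1, 2), Pow(s, -1))) = Mul(Rational(1, 2), Pow(s, -1), Add(122, s)))
Pow(Add(Function('y')(Function('d')(3, o)), -9007), Rational(1, 2)) = Pow(Add(Mul(Rational(1, 2), Pow(15, -1), Add(122, 15)), -9007), Rational(1, 2)) = Pow(Add(Mul(Rational(1, 2), Rational(1, 15), 137), -9007), Rational(1, 2)) = Pow(Add(Rational(137, 30), -9007), Rational(1, 2)) = Pow(Rational(-270073, 30), Rational(1, 2)) = Mul(Rational(1, 30), I, Pow(8102190, Rational(1, 2)))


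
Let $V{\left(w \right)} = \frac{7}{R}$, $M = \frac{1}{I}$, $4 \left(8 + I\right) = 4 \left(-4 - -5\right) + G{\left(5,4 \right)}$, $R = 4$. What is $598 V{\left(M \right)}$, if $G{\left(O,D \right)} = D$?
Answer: $\frac{2093}{2} \approx 1046.5$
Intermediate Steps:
$I = -6$ ($I = -8 + \frac{4 \left(-4 - -5\right) + 4}{4} = -8 + \frac{4 \left(-4 + 5\right) + 4}{4} = -8 + \frac{4 \cdot 1 + 4}{4} = -8 + \frac{4 + 4}{4} = -8 + \frac{1}{4} \cdot 8 = -8 + 2 = -6$)
$M = - \frac{1}{6}$ ($M = \frac{1}{-6} = - \frac{1}{6} \approx -0.16667$)
$V{\left(w \right)} = \frac{7}{4}$
$598 V{\left(M \right)} = 598 \cdot \frac{7}{4} = \frac{2093}{2}$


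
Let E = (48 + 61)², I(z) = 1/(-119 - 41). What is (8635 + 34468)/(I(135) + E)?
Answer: 6896480/1900959 ≈ 3.6279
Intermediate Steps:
I(z) = -1/160 (I(z) = 1/(-160) = -1/160)
E = 11881 (E = 109² = 11881)
(8635 + 34468)/(I(135) + E) = (8635 + 34468)/(-1/160 + 11881) = 43103/(1900959/160) = 43103*(160/1900959) = 6896480/1900959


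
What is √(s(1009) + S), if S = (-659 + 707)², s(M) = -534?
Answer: √1770 ≈ 42.071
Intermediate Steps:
S = 2304 (S = 48² = 2304)
√(s(1009) + S) = √(-534 + 2304) = √1770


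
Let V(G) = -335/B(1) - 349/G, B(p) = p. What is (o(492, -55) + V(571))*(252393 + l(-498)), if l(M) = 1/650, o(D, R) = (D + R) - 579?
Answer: -22370273187458/185575 ≈ -1.2055e+8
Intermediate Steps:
o(D, R) = -579 + D + R
V(G) = -335 - 349/G (V(G) = -335/1 - 349/G = -335*1 - 349/G = -335 - 349/G)
l(M) = 1/650
(o(492, -55) + V(571))*(252393 + l(-498)) = ((-579 + 492 - 55) + (-335 - 349/571))*(252393 + 1/650) = (-142 + (-335 - 349*1/571))*(164055451/650) = (-142 + (-335 - 349/571))*(164055451/650) = (-142 - 191634/571)*(164055451/650) = -272716/571*164055451/650 = -22370273187458/185575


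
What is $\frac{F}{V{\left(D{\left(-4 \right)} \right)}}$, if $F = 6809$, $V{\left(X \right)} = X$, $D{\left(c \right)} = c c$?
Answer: $\frac{6809}{16} \approx 425.56$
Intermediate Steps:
$D{\left(c \right)} = c^{2}$
$\frac{F}{V{\left(D{\left(-4 \right)} \right)}} = \frac{6809}{\left(-4\right)^{2}} = \frac{6809}{16}$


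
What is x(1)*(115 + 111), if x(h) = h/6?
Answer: 113/3 ≈ 37.667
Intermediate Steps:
x(h) = h/6 (x(h) = h*(1/6) = h/6)
x(1)*(115 + 111) = ((1/6)*1)*(115 + 111) = (1/6)*226 = 113/3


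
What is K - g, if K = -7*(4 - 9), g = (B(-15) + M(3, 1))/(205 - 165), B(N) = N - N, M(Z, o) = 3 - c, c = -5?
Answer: 174/5 ≈ 34.800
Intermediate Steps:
M(Z, o) = 8 (M(Z, o) = 3 - 1*(-5) = 3 + 5 = 8)
B(N) = 0
g = ⅕ (g = (0 + 8)/(205 - 165) = 8/40 = 8*(1/40) = ⅕ ≈ 0.20000)
K = 35 (K = -7*(-5) = 35)
K - g = 35 - 1*⅕ = 35 - ⅕ = 174/5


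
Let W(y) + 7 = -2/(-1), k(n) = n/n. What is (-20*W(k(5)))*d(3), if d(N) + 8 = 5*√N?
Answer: -800 + 500*√3 ≈ 66.025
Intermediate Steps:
d(N) = -8 + 5*√N
k(n) = 1
W(y) = -5 (W(y) = -7 - 2/(-1) = -7 - 2*(-1) = -7 + 2 = -5)
(-20*W(k(5)))*d(3) = (-20*(-5))*(-8 + 5*√3) = 100*(-8 + 5*√3) = -800 + 500*√3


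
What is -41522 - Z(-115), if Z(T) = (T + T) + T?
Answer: -41177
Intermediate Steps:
Z(T) = 3*T (Z(T) = 2*T + T = 3*T)
-41522 - Z(-115) = -41522 - 3*(-115) = -41522 - 1*(-345) = -41522 + 345 = -41177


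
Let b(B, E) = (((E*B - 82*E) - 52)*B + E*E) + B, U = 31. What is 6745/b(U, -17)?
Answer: 1349/5117 ≈ 0.26363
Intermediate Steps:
b(B, E) = B + E² + B*(-52 - 82*E + B*E) (b(B, E) = (((B*E - 82*E) - 52)*B + E²) + B = (((-82*E + B*E) - 52)*B + E²) + B = ((-52 - 82*E + B*E)*B + E²) + B = (B*(-52 - 82*E + B*E) + E²) + B = (E² + B*(-52 - 82*E + B*E)) + B = B + E² + B*(-52 - 82*E + B*E))
6745/b(U, -17) = 6745/((-17)² - 51*31 - 17*31² - 82*31*(-17)) = 6745/(289 - 1581 - 17*961 + 43214) = 6745/(289 - 1581 - 16337 + 43214) = 6745/25585 = 6745*(1/25585) = 1349/5117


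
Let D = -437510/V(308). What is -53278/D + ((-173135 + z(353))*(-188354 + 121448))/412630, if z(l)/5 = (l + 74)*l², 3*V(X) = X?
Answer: -1167370593424374164/27079462695 ≈ -4.3109e+7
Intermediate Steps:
V(X) = X/3
z(l) = 5*l²*(74 + l) (z(l) = 5*((l + 74)*l²) = 5*((74 + l)*l²) = 5*(l²*(74 + l)) = 5*l²*(74 + l))
D = -656265/154 (D = -437510/((⅓)*308) = -437510/308/3 = -437510*3/308 = -656265/154 ≈ -4261.5)
-53278/D + ((-173135 + z(353))*(-188354 + 121448))/412630 = -53278/(-656265/154) + ((-173135 + 5*353²*(74 + 353))*(-188354 + 121448))/412630 = -53278*(-154/656265) + ((-173135 + 5*124609*427)*(-66906))*(1/412630) = 8204812/656265 + ((-173135 + 266040215)*(-66906))*(1/412630) = 8204812/656265 + (265867080*(-66906))*(1/412630) = 8204812/656265 - 17788102854480*1/412630 = 8204812/656265 - 1778810285448/41263 = -1167370593424374164/27079462695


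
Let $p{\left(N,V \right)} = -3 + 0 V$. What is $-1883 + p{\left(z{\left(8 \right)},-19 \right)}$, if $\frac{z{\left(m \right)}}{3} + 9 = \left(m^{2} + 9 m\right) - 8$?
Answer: $-1886$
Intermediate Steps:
$z{\left(m \right)} = -51 + 3 m^{2} + 27 m$ ($z{\left(m \right)} = -27 + 3 \left(\left(m^{2} + 9 m\right) - 8\right) = -27 + 3 \left(-8 + m^{2} + 9 m\right) = -27 + \left(-24 + 3 m^{2} + 27 m\right) = -51 + 3 m^{2} + 27 m$)
$p{\left(N,V \right)} = -3$ ($p{\left(N,V \right)} = -3 + 0 = -3$)
$-1883 + p{\left(z{\left(8 \right)},-19 \right)} = -1883 - 3 = -1886$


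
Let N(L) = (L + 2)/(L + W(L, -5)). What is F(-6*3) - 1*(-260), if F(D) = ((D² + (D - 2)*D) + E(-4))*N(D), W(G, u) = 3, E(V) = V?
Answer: 2956/3 ≈ 985.33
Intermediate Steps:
N(L) = (2 + L)/(3 + L) (N(L) = (L + 2)/(L + 3) = (2 + L)/(3 + L))
F(D) = (2 + D)*(-4 + D² + D*(-2 + D))/(3 + D) (F(D) = ((D² + (D - 2)*D) - 4)*((2 + D)/(3 + D)) = ((D² + (-2 + D)*D) - 4)*((2 + D)/(3 + D)) = ((D² + D*(-2 + D)) - 4)*((2 + D)/(3 + D)) = (-4 + D² + D*(-2 + D))*((2 + D)/(3 + D)) = (2 + D)*(-4 + D² + D*(-2 + D))/(3 + D))
F(-6*3) - 1*(-260) = -2*(2 - 6*3)*(2 - 6*3 - (-6*3)²)/(3 - 6*3) - 1*(-260) = -2*(2 - 18)*(2 - 18 - 1*(-18)²)/(3 - 18) + 260 = -2*(-16)*(2 - 18 - 1*324)/(-15) + 260 = -2*(-1/15)*(-16)*(2 - 18 - 324) + 260 = -2*(-1/15)*(-16)*(-340) + 260 = 2176/3 + 260 = 2956/3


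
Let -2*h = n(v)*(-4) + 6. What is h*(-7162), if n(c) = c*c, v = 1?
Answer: 7162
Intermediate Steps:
n(c) = c**2
h = -1 (h = -(1**2*(-4) + 6)/2 = -(1*(-4) + 6)/2 = -(-4 + 6)/2 = -1/2*2 = -1)
h*(-7162) = -1*(-7162) = 7162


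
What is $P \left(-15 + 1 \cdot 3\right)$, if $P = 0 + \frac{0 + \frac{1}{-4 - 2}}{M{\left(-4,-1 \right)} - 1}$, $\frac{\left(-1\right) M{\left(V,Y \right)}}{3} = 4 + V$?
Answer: $-2$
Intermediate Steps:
$M{\left(V,Y \right)} = -12 - 3 V$ ($M{\left(V,Y \right)} = - 3 \left(4 + V\right) = -12 - 3 V$)
$P = \frac{1}{6}$ ($P = 0 + \frac{0 + \frac{1}{-4 - 2}}{\left(-12 - -12\right) - 1} = 0 + \frac{0 + \frac{1}{-6}}{\left(-12 + 12\right) - 1} = 0 + \frac{0 - \frac{1}{6}}{0 - 1} = 0 - \frac{1}{6 \left(-1\right)} = 0 - - \frac{1}{6} = 0 + \frac{1}{6} = \frac{1}{6} \approx 0.16667$)
$P \left(-15 + 1 \cdot 3\right) = \frac{-15 + 1 \cdot 3}{6} = \frac{-15 + 3}{6} = \frac{1}{6} \left(-12\right) = -2$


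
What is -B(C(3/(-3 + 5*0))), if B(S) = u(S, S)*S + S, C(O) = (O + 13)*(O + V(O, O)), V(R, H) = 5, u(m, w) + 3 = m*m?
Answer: -110496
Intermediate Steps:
u(m, w) = -3 + m² (u(m, w) = -3 + m*m = -3 + m²)
C(O) = (5 + O)*(13 + O) (C(O) = (O + 13)*(O + 5) = (13 + O)*(5 + O) = (5 + O)*(13 + O))
B(S) = S + S*(-3 + S²) (B(S) = (-3 + S²)*S + S = S*(-3 + S²) + S = S + S*(-3 + S²))
-B(C(3/(-3 + 5*0))) = -(65 + (3/(-3 + 5*0))² + 18*(3/(-3 + 5*0)))*(-2 + (65 + (3/(-3 + 5*0))² + 18*(3/(-3 + 5*0)))²) = -(65 + (3/(-3 + 0))² + 18*(3/(-3 + 0)))*(-2 + (65 + (3/(-3 + 0))² + 18*(3/(-3 + 0)))²) = -(65 + (3/(-3))² + 18*(3/(-3)))*(-2 + (65 + (3/(-3))² + 18*(3/(-3)))²) = -(65 + (3*(-⅓))² + 18*(3*(-⅓)))*(-2 + (65 + (3*(-⅓))² + 18*(3*(-⅓)))²) = -(65 + (-1)² + 18*(-1))*(-2 + (65 + (-1)² + 18*(-1))²) = -(65 + 1 - 18)*(-2 + (65 + 1 - 18)²) = -48*(-2 + 48²) = -48*(-2 + 2304) = -48*2302 = -1*110496 = -110496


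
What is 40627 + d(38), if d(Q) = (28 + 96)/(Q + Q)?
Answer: 771944/19 ≈ 40629.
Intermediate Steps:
d(Q) = 62/Q (d(Q) = 124/((2*Q)) = 124*(1/(2*Q)) = 62/Q)
40627 + d(38) = 40627 + 62/38 = 40627 + 62*(1/38) = 40627 + 31/19 = 771944/19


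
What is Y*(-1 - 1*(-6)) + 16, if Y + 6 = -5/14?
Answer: -221/14 ≈ -15.786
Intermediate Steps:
Y = -89/14 (Y = -6 - 5/14 = -89/14 ≈ -6.3571)
Y*(-1 - 1*(-6)) + 16 = -89*(-1 - 1*(-6))/14 + 16 = -89*(-1 + 6)/14 + 16 = -89/14*5 + 16 = -445/14 + 16 = -221/14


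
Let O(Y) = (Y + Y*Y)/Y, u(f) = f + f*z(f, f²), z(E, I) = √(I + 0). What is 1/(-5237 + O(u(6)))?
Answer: -1/5194 ≈ -0.00019253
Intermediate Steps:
z(E, I) = √I
u(f) = f + f*√(f²)
O(Y) = (Y + Y²)/Y
1/(-5237 + O(u(6))) = 1/(-5237 + (1 + 6*(1 + √(6²)))) = 1/(-5237 + (1 + 6*(1 + √36))) = 1/(-5237 + (1 + 6*(1 + 6))) = 1/(-5237 + (1 + 6*7)) = 1/(-5237 + (1 + 42)) = 1/(-5237 + 43) = 1/(-5194) = -1/5194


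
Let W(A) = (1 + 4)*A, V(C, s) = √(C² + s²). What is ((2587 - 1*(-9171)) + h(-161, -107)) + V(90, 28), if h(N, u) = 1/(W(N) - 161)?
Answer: 11358227/966 + 2*√2221 ≈ 11852.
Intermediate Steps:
W(A) = 5*A
h(N, u) = 1/(-161 + 5*N) (h(N, u) = 1/(5*N - 161) = 1/(-161 + 5*N))
((2587 - 1*(-9171)) + h(-161, -107)) + V(90, 28) = ((2587 - 1*(-9171)) + 1/(-161 + 5*(-161))) + √(90² + 28²) = ((2587 + 9171) + 1/(-161 - 805)) + √(8100 + 784) = (11758 + 1/(-966)) + √8884 = (11758 - 1/966) + 2*√2221 = 11358227/966 + 2*√2221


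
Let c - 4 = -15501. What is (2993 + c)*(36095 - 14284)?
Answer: -272724744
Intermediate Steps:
c = -15497 (c = 4 - 15501 = -15497)
(2993 + c)*(36095 - 14284) = (2993 - 15497)*(36095 - 14284) = -12504*21811 = -272724744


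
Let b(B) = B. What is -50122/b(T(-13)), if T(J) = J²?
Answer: -50122/169 ≈ -296.58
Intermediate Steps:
-50122/b(T(-13)) = -50122/((-13)²) = -50122/169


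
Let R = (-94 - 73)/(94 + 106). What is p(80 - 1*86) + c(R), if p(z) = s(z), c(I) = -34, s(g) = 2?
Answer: -32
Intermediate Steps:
R = -167/200 ≈ -0.83500
p(z) = 2
p(80 - 1*86) + c(R) = 2 - 34 = -32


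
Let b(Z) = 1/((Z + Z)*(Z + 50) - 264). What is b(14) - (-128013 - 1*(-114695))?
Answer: 20349905/1528 ≈ 13318.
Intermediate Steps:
b(Z) = 1/(-264 + 2*Z*(50 + Z)) (b(Z) = 1/((2*Z)*(50 + Z) - 264) = 1/(2*Z*(50 + Z) - 264) = 1/(-264 + 2*Z*(50 + Z)))
b(14) - (-128013 - 1*(-114695)) = 1/(2*(-132 + 14² + 50*14)) - (-128013 - 1*(-114695)) = 1/(2*(-132 + 196 + 700)) - (-128013 + 114695) = (½)/764 - 1*(-13318) = (½)*(1/764) + 13318 = 1/1528 + 13318 = 20349905/1528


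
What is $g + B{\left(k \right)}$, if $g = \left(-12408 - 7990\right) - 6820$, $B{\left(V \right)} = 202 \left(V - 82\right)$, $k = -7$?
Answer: $-45196$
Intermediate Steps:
$B{\left(V \right)} = -16564 + 202 V$ ($B{\left(V \right)} = 202 \left(-82 + V\right) = -16564 + 202 V$)
$g = -27218$ ($g = -20398 - 6820 = -27218$)
$g + B{\left(k \right)} = -27218 + \left(-16564 + 202 \left(-7\right)\right) = -27218 - 17978 = -45196$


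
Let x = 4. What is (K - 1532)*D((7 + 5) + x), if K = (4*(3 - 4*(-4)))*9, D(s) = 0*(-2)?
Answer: 0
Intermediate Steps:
D(s) = 0
K = 684 (K = (4*(3 + 16))*9 = (4*19)*9 = 76*9 = 684)
(K - 1532)*D((7 + 5) + x) = (684 - 1532)*0 = -848*0 = 0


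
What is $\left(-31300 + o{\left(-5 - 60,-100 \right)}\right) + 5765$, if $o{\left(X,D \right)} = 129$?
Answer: $-25406$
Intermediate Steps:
$\left(-31300 + o{\left(-5 - 60,-100 \right)}\right) + 5765 = \left(-31300 + 129\right) + 5765 = -31171 + 5765 = -25406$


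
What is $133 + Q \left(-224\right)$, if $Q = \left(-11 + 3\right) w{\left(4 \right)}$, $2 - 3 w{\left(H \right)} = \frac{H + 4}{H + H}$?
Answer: $\frac{2191}{3} \approx 730.33$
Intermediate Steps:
$w{\left(H \right)} = \frac{2}{3} - \frac{4 + H}{6 H}$ ($w{\left(H \right)} = \frac{2}{3} - \frac{\left(H + 4\right) \frac{1}{H + H}}{3} = \frac{2}{3} - \frac{\left(4 + H\right) \frac{1}{2 H}}{3} = \frac{2}{3} - \frac{\frac{1}{2} \frac{1}{H} \left(4 + H\right)}{3} = \frac{2}{3} - \frac{4 + H}{6 H}$)
$Q = - \frac{8}{3}$ ($Q = \left(-11 + 3\right) \frac{-4 + 3 \cdot 4}{6 \cdot 4} = - 8 \cdot \frac{1}{6} \cdot \frac{1}{4} \left(-4 + 12\right) = - 8 \cdot \frac{1}{6} \cdot \frac{1}{4} \cdot 8 = \left(-8\right) \frac{1}{3} = - \frac{8}{3} \approx -2.6667$)
$133 + Q \left(-224\right) = 133 - - \frac{1792}{3} = 133 + \frac{1792}{3} = \frac{2191}{3}$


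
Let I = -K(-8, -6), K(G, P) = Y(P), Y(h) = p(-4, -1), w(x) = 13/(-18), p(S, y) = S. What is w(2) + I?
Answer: 59/18 ≈ 3.2778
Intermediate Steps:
w(x) = -13/18 (w(x) = 13*(-1/18) = -13/18)
Y(h) = -4
K(G, P) = -4
I = 4 (I = -1*(-4) = 4)
w(2) + I = -13/18 + 4 = 59/18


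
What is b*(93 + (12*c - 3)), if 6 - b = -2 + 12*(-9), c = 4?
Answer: 16008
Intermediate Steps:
b = 116 (b = 6 - (-2 + 12*(-9)) = 6 - (-2 - 108) = 6 - 1*(-110) = 6 + 110 = 116)
b*(93 + (12*c - 3)) = 116*(93 + (12*4 - 3)) = 116*(93 + (48 - 3)) = 116*(93 + 45) = 116*138 = 16008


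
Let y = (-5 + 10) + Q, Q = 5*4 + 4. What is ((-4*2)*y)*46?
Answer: -10672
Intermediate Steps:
Q = 24 (Q = 20 + 4 = 24)
y = 29 (y = (-5 + 10) + 24 = 5 + 24 = 29)
((-4*2)*y)*46 = (-4*2*29)*46 = -8*29*46 = -232*46 = -10672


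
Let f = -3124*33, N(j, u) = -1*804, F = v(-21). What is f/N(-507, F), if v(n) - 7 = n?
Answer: 8591/67 ≈ 128.22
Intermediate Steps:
v(n) = 7 + n
F = -14 (F = 7 - 21 = -14)
N(j, u) = -804
f = -103092
f/N(-507, F) = -103092/(-804) = -103092*(-1/804) = 8591/67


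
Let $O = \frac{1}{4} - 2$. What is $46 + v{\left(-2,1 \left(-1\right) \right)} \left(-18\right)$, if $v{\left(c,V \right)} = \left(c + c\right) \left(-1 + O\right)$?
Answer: $-152$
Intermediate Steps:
$O = - \frac{7}{4}$ ($O = \frac{1}{4} - 2 = - \frac{7}{4} \approx -1.75$)
$v{\left(c,V \right)} = - \frac{11 c}{2}$ ($v{\left(c,V \right)} = \left(c + c\right) \left(-1 - \frac{7}{4}\right) = 2 c \left(- \frac{11}{4}\right) = - \frac{11 c}{2}$)
$46 + v{\left(-2,1 \left(-1\right) \right)} \left(-18\right) = 46 + \left(- \frac{11}{2}\right) \left(-2\right) \left(-18\right) = 46 + 11 \left(-18\right) = 46 - 198 = -152$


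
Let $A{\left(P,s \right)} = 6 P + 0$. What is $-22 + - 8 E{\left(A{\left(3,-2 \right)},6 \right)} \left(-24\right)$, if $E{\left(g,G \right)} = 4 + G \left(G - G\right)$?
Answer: $746$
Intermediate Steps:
$A{\left(P,s \right)} = 6 P$
$E{\left(g,G \right)} = 4$ ($E{\left(g,G \right)} = 4 + G 0 = 4 + 0 = 4$)
$-22 + - 8 E{\left(A{\left(3,-2 \right)},6 \right)} \left(-24\right) = -22 + \left(-8\right) 4 \left(-24\right) = -22 - -768 = -22 + 768 = 746$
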